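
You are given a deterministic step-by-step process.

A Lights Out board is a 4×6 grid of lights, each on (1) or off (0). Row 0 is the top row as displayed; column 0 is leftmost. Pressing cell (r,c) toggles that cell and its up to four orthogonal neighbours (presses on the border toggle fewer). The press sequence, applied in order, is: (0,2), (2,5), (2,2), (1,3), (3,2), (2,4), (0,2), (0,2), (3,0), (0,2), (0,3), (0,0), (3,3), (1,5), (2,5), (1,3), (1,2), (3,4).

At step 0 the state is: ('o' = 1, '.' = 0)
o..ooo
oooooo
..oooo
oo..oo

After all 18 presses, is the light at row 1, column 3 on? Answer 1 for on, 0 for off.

1

[0] o..ooo
oooooo
..oooo
oo..oo
[1] ooo.oo
oo.ooo
..oooo
oo..oo
[2] ooo.oo
oo.oo.
..oo..
oo..o.
[3] ooo.oo
ooooo.
.o....
ooo.o.
[4] oooooo
oo....
.o.o..
ooo.o.
[5] oooooo
oo....
.ooo..
o..oo.
[6] oooooo
oo..o.
.oo.oo
o..o..
[7] o...oo
ooo.o.
.oo.oo
o..o..
[8] oooooo
oo..o.
.oo.oo
o..o..
[9] oooooo
oo..o.
ooo.oo
.o.o..
[10] o...oo
ooo.o.
ooo.oo
.o.o..
[11] o.oo.o
ooooo.
ooo.oo
.o.o..
[12] .ooo.o
.oooo.
ooo.oo
.o.o..
[13] .ooo.o
.oooo.
oooooo
.oo.o.
[14] .ooo..
.ooo.o
ooooo.
.oo.o.
[15] .ooo..
.ooo..
oooo.o
.oo.oo
[16] .oo...
.o..o.
ooo..o
.oo.oo
[17] .o....
..ooo.
oo...o
.oo.oo
[18] .o....
..ooo.
oo..oo
.ooo..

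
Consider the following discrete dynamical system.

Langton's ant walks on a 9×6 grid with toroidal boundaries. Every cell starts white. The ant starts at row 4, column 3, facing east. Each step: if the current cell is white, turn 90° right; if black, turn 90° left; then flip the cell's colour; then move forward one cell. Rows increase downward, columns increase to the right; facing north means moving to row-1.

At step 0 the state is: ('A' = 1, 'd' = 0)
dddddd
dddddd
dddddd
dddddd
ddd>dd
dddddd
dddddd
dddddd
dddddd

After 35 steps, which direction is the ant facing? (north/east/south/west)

south

[0] dddddd
dddddd
dddddd
dddddd
ddd>dd
dddddd
dddddd
dddddd
dddddd
[1] dddddd
dddddd
dddddd
dddddd
dddAdd
dddvdd
dddddd
dddddd
dddddd
[2] dddddd
dddddd
dddddd
dddddd
dddAdd
dd<Add
dddddd
dddddd
dddddd
[3] dddddd
dddddd
dddddd
dddddd
dd^Add
ddAAdd
dddddd
dddddd
dddddd
[4] dddddd
dddddd
dddddd
dddddd
ddA>dd
ddAAdd
dddddd
dddddd
dddddd
[5] dddddd
dddddd
dddddd
ddd^dd
ddAddd
ddAAdd
dddddd
dddddd
dddddd
[6] dddddd
dddddd
dddddd
dddA>d
ddAddd
ddAAdd
dddddd
dddddd
dddddd
[7] dddddd
dddddd
dddddd
dddAAd
ddAdvd
ddAAdd
dddddd
dddddd
dddddd
[8] dddddd
dddddd
dddddd
dddAAd
ddA<Ad
ddAAdd
dddddd
dddddd
dddddd
[9] dddddd
dddddd
dddddd
ddd^Ad
ddAAAd
ddAAdd
dddddd
dddddd
dddddd
[10] dddddd
dddddd
dddddd
dd<dAd
ddAAAd
ddAAdd
dddddd
dddddd
dddddd
[11] dddddd
dddddd
dd^ddd
ddAdAd
ddAAAd
ddAAdd
dddddd
dddddd
dddddd
[12] dddddd
dddddd
ddA>dd
ddAdAd
ddAAAd
ddAAdd
dddddd
dddddd
dddddd
[13] dddddd
dddddd
ddAAdd
ddAvAd
ddAAAd
ddAAdd
dddddd
dddddd
dddddd
[14] dddddd
dddddd
ddAAdd
dd<AAd
ddAAAd
ddAAdd
dddddd
dddddd
dddddd
[15] dddddd
dddddd
ddAAdd
dddAAd
ddvAAd
ddAAdd
dddddd
dddddd
dddddd
[16] dddddd
dddddd
ddAAdd
dddAAd
ddd>Ad
ddAAdd
dddddd
dddddd
dddddd
[17] dddddd
dddddd
ddAAdd
ddd^Ad
ddddAd
ddAAdd
dddddd
dddddd
dddddd
[18] dddddd
dddddd
ddAAdd
dd<dAd
ddddAd
ddAAdd
dddddd
dddddd
dddddd
[19] dddddd
dddddd
dd^Add
ddAdAd
ddddAd
ddAAdd
dddddd
dddddd
dddddd
[20] dddddd
dddddd
d<dAdd
ddAdAd
ddddAd
ddAAdd
dddddd
dddddd
dddddd
[21] dddddd
d^dddd
dAdAdd
ddAdAd
ddddAd
ddAAdd
dddddd
dddddd
dddddd
[22] dddddd
dA>ddd
dAdAdd
ddAdAd
ddddAd
ddAAdd
dddddd
dddddd
dddddd
[23] dddddd
dAAddd
dAvAdd
ddAdAd
ddddAd
ddAAdd
dddddd
dddddd
dddddd
[24] dddddd
dAAddd
d<AAdd
ddAdAd
ddddAd
ddAAdd
dddddd
dddddd
dddddd
[25] dddddd
dAAddd
ddAAdd
dvAdAd
ddddAd
ddAAdd
dddddd
dddddd
dddddd
[26] dddddd
dAAddd
ddAAdd
<AAdAd
ddddAd
ddAAdd
dddddd
dddddd
dddddd
[27] dddddd
dAAddd
^dAAdd
AAAdAd
ddddAd
ddAAdd
dddddd
dddddd
dddddd
[28] dddddd
dAAddd
A>AAdd
AAAdAd
ddddAd
ddAAdd
dddddd
dddddd
dddddd
[29] dddddd
dAAddd
AAAAdd
AvAdAd
ddddAd
ddAAdd
dddddd
dddddd
dddddd
[30] dddddd
dAAddd
AAAAdd
Ad>dAd
ddddAd
ddAAdd
dddddd
dddddd
dddddd
[31] dddddd
dAAddd
AA^Add
AdddAd
ddddAd
ddAAdd
dddddd
dddddd
dddddd
[32] dddddd
dAAddd
A<dAdd
AdddAd
ddddAd
ddAAdd
dddddd
dddddd
dddddd
[33] dddddd
dAAddd
AddAdd
AvddAd
ddddAd
ddAAdd
dddddd
dddddd
dddddd
[34] dddddd
dAAddd
AddAdd
<AddAd
ddddAd
ddAAdd
dddddd
dddddd
dddddd
[35] dddddd
dAAddd
AddAdd
dAddAd
vdddAd
ddAAdd
dddddd
dddddd
dddddd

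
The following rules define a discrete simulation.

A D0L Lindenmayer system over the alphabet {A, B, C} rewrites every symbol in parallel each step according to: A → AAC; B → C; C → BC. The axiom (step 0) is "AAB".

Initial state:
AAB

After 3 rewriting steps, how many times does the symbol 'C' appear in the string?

gen 0: AAB
gen 1: AACAACC
gen 2: AACAACBCAACAACBCBC
gen 3: AACAACBCAACAACBCCBCAACAACBCAACAACBCCBCCBC

18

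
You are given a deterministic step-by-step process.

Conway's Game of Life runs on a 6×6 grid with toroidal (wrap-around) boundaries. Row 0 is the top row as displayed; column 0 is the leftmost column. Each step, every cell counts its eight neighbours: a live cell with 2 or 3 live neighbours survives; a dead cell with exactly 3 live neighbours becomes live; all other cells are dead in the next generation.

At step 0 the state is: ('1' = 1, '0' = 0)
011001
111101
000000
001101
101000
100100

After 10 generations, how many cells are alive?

k=0  011001
111101
000000
001101
101000
100100
k=1  000001
000111
000001
011100
101011
100101
k=2  000100
100001
100001
011100
000000
010100
k=3  101010
100011
001011
111000
010100
001000
k=4  100010
100000
001010
100011
100100
001000
k=5  010001
010100
110110
110010
110110
010101
k=6  010000
010101
000110
000000
000100
010101
k=7  010000
100100
001110
000110
001010
100010
k=8  110001
010110
001001
000001
000010
010101
k=9  010101
010110
101101
000011
100011
011001
k=10  010101
010000
111000
010000
010100
011100

13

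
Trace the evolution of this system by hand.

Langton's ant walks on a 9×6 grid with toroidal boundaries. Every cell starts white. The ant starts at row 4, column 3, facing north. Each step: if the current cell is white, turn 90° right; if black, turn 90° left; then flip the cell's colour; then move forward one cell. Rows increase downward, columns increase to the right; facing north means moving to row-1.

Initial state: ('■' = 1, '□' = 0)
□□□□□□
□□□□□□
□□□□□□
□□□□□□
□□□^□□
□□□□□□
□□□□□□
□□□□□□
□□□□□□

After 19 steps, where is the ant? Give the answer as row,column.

t=0: □□□□□□
□□□□□□
□□□□□□
□□□□□□
□□□^□□
□□□□□□
□□□□□□
□□□□□□
□□□□□□
t=1: □□□□□□
□□□□□□
□□□□□□
□□□□□□
□□□■>□
□□□□□□
□□□□□□
□□□□□□
□□□□□□
t=2: □□□□□□
□□□□□□
□□□□□□
□□□□□□
□□□■■□
□□□□v□
□□□□□□
□□□□□□
□□□□□□
t=3: □□□□□□
□□□□□□
□□□□□□
□□□□□□
□□□■■□
□□□<■□
□□□□□□
□□□□□□
□□□□□□
t=4: □□□□□□
□□□□□□
□□□□□□
□□□□□□
□□□^■□
□□□■■□
□□□□□□
□□□□□□
□□□□□□
t=5: □□□□□□
□□□□□□
□□□□□□
□□□□□□
□□<□■□
□□□■■□
□□□□□□
□□□□□□
□□□□□□
t=6: □□□□□□
□□□□□□
□□□□□□
□□^□□□
□□■□■□
□□□■■□
□□□□□□
□□□□□□
□□□□□□
t=7: □□□□□□
□□□□□□
□□□□□□
□□■>□□
□□■□■□
□□□■■□
□□□□□□
□□□□□□
□□□□□□
t=8: □□□□□□
□□□□□□
□□□□□□
□□■■□□
□□■v■□
□□□■■□
□□□□□□
□□□□□□
□□□□□□
t=9: □□□□□□
□□□□□□
□□□□□□
□□■■□□
□□<■■□
□□□■■□
□□□□□□
□□□□□□
□□□□□□
t=10: □□□□□□
□□□□□□
□□□□□□
□□■■□□
□□□■■□
□□v■■□
□□□□□□
□□□□□□
□□□□□□
t=11: □□□□□□
□□□□□□
□□□□□□
□□■■□□
□□□■■□
□<■■■□
□□□□□□
□□□□□□
□□□□□□
t=12: □□□□□□
□□□□□□
□□□□□□
□□■■□□
□^□■■□
□■■■■□
□□□□□□
□□□□□□
□□□□□□
t=13: □□□□□□
□□□□□□
□□□□□□
□□■■□□
□■>■■□
□■■■■□
□□□□□□
□□□□□□
□□□□□□
t=14: □□□□□□
□□□□□□
□□□□□□
□□■■□□
□■■■■□
□■v■■□
□□□□□□
□□□□□□
□□□□□□
t=15: □□□□□□
□□□□□□
□□□□□□
□□■■□□
□■■■■□
□■□>■□
□□□□□□
□□□□□□
□□□□□□
t=16: □□□□□□
□□□□□□
□□□□□□
□□■■□□
□■■^■□
□■□□■□
□□□□□□
□□□□□□
□□□□□□
t=17: □□□□□□
□□□□□□
□□□□□□
□□■■□□
□■<□■□
□■□□■□
□□□□□□
□□□□□□
□□□□□□
t=18: □□□□□□
□□□□□□
□□□□□□
□□■■□□
□■□□■□
□■v□■□
□□□□□□
□□□□□□
□□□□□□
t=19: □□□□□□
□□□□□□
□□□□□□
□□■■□□
□■□□■□
□<■□■□
□□□□□□
□□□□□□
□□□□□□

5,1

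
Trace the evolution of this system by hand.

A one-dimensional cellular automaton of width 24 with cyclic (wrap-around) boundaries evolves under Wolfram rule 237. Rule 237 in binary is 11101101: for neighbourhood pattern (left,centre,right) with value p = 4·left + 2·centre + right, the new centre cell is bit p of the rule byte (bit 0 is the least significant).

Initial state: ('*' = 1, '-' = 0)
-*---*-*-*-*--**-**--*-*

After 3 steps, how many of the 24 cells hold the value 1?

20

0) -*---*-*-*-*--**-**--*-*
1) **-*-*******--*****--***
2) ************--*****--***
3) ************--*****--***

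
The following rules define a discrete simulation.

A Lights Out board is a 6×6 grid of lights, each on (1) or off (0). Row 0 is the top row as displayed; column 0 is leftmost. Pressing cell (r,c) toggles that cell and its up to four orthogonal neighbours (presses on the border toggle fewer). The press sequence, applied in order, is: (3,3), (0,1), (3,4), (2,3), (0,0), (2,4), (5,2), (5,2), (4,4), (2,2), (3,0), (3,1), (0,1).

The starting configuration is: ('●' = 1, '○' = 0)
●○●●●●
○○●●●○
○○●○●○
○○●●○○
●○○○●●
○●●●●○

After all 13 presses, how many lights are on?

15

gen 0: ●○●●●●
○○●●●○
○○●○●○
○○●●○○
●○○○●●
○●●●●○
gen 1: ●○●●●●
○○●●●○
○○●●●○
○○○○●○
●○○●●●
○●●●●○
gen 2: ○●○●●●
○●●●●○
○○●●●○
○○○○●○
●○○●●●
○●●●●○
gen 3: ○●○●●●
○●●●●○
○○●●○○
○○○●○●
●○○●○●
○●●●●○
gen 4: ○●○●●●
○●●○●○
○○○○●○
○○○○○●
●○○●○●
○●●●●○
gen 5: ●○○●●●
●●●○●○
○○○○●○
○○○○○●
●○○●○●
○●●●●○
gen 6: ●○○●●●
●●●○○○
○○○●○●
○○○○●●
●○○●○●
○●●●●○
gen 7: ●○○●●●
●●●○○○
○○○●○●
○○○○●●
●○●●○●
○○○○●○
gen 8: ●○○●●●
●●●○○○
○○○●○●
○○○○●●
●○○●○●
○●●●●○
gen 9: ●○○●●●
●●●○○○
○○○●○●
○○○○○●
●○○○●○
○●●●○○
gen 10: ●○○●●●
●●○○○○
○●●○○●
○○●○○●
●○○○●○
○●●●○○
gen 11: ●○○●●●
●●○○○○
●●●○○●
●●●○○●
○○○○●○
○●●●○○
gen 12: ●○○●●●
●●○○○○
●○●○○●
○○○○○●
○●○○●○
○●●●○○
gen 13: ○●●●●●
●○○○○○
●○●○○●
○○○○○●
○●○○●○
○●●●○○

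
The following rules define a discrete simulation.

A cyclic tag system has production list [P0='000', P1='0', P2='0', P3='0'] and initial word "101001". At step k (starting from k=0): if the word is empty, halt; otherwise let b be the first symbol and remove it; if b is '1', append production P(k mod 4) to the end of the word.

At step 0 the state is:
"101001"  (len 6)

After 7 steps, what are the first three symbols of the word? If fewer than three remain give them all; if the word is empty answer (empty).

gen 0: "101001"  (len 6)
gen 1: "01001000"  (len 8)
gen 2: "1001000"  (len 7)
gen 3: "0010000"  (len 7)
gen 4: "010000"  (len 6)
gen 5: "10000"  (len 5)
gen 6: "00000"  (len 5)
gen 7: "0000"  (len 4)

000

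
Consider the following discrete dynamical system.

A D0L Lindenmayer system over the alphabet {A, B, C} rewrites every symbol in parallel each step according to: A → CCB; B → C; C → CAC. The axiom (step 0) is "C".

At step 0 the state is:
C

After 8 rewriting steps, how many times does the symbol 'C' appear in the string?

k=0  C
k=1  CAC
k=2  CACCCBCAC
k=3  CACCCBCACCACCACCCACCCBCAC
k=4  CACCCBCACCACCACCCACCCBCACCACCCBCACCACCCBCACCACCACCCBCACCACCACCCACCCBCAC
k=5  CACCCBCACCACCACCCACCCBCACCACCCBCACCACCCBCACCACCACCCBCACCAC…ACCCACCCBCACCACCCBCACCACCCBCACCACCACCCBCACCACCACCCACCCBCAC  (len 201)
k=6  CACCCBCACCACCACCCACCCBCACCACCCBCACCACCCBCACCACCACCCBCACCAC…ACCCACCCBCACCACCCBCACCACCCBCACCACCACCCBCACCACCACCCACCCBCAC  (len 569)
k=7  CACCCBCACCACCACCCACCCBCACCACCCBCACCACCCBCACCACCACCCBCACCAC…ACCCACCCBCACCACCCBCACCACCCBCACCACCACCCBCACCACCACCCACCCBCAC  (len 1611)
k=8  CACCCBCACCACCACCCACCCBCACCACCCBCACCACCCBCACCACCACCCBCACCAC…ACCCACCCBCACCACCCBCACCACCCBCACCACCACCCBCACCACCACCCACCCBCAC  (len 4561)

3086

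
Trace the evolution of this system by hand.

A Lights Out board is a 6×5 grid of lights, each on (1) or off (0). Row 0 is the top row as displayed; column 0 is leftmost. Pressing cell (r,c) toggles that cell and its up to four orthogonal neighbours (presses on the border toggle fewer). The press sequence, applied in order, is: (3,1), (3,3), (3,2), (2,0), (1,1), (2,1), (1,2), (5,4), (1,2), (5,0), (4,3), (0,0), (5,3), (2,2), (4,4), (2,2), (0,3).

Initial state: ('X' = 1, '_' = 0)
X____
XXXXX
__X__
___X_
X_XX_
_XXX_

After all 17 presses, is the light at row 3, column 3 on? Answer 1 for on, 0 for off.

0

0) X____
XXXXX
__X__
___X_
X_XX_
_XXX_
1) X____
XXXXX
_XX__
XXXX_
XXXX_
_XXX_
2) X____
XXXXX
_XXX_
XX__X
XXX__
_XXX_
3) X____
XXXXX
_X_X_
X_XXX
XX___
_XXX_
4) X____
_XXXX
X__X_
__XXX
XX___
_XXX_
5) XX___
X__XX
XX_X_
__XXX
XX___
_XXX_
6) XX___
XX_XX
__XX_
_XXXX
XX___
_XXX_
7) XXX__
X_X_X
___X_
_XXXX
XX___
_XXX_
8) XXX__
X_X_X
___X_
_XXXX
XX__X
_XX_X
9) XX___
XX_XX
__XX_
_XXXX
XX__X
_XX_X
10) XX___
XX_XX
__XX_
_XXXX
_X__X
X_X_X
11) XX___
XX_XX
__XX_
_XX_X
_XXX_
X_XXX
12) _____
_X_XX
__XX_
_XX_X
_XXX_
X_XXX
13) _____
_X_XX
__XX_
_XX_X
_XX__
X____
14) _____
_XXXX
_X___
_X__X
_XX__
X____
15) _____
_XXXX
_X___
_X___
_XXXX
X___X
16) _____
_X_XX
__XX_
_XX__
_XXXX
X___X
17) __XXX
_X__X
__XX_
_XX__
_XXXX
X___X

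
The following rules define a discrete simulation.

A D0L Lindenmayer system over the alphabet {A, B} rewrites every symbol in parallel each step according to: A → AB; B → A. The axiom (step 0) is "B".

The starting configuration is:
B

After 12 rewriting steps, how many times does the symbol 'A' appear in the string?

[0] B
[1] A
[2] AB
[3] ABA
[4] ABAAB
[5] ABAABABA
[6] ABAABABAABAAB
[7] ABAABABAABAABABAABABA
[8] ABAABABAABAABABAABABAABAABABAABAAB
[9] ABAABABAABAABABAABABAABAABABAABAABABAABABAABAABABAABABA
[10] ABAABABAABAABABAABABAABAABABAABAABABAABABAABAABABAABABAABAABABAABAABABAABABAABAABABAABAAB
[11] ABAABABAABAABABAABABAABAABABAABAABABAABABAABAABABAABABAABA…AABABAABABAABAABABAABABAABAABABAABAABABAABABAABAABABAABABA  (len 144)
[12] ABAABABAABAABABAABABAABAABABAABAABABAABABAABAABABAABABAABA…AABABAABABAABAABABAABABAABAABABAABAABABAABABAABAABABAABAAB  (len 233)

144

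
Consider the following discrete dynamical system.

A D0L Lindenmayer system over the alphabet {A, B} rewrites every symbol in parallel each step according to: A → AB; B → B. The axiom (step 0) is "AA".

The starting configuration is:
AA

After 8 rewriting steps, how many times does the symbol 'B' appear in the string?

t=0: AA
t=1: ABAB
t=2: ABBABB
t=3: ABBBABBB
t=4: ABBBBABBBB
t=5: ABBBBBABBBBB
t=6: ABBBBBBABBBBBB
t=7: ABBBBBBBABBBBBBB
t=8: ABBBBBBBBABBBBBBBB

16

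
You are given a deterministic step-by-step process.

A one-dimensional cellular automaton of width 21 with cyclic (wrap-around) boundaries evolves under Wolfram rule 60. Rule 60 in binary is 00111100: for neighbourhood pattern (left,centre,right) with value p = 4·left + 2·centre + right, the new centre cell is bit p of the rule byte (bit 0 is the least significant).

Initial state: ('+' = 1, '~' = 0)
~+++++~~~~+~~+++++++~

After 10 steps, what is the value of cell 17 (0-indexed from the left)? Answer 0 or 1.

[0] ~+++++~~~~+~~+++++++~
[1] ~+~~~~+~~~++~+~~~~~~+
[2] +++~~~++~~+~+++~~~~~+
[3] ~~~+~~+~+~+++~~+~~~~+
[4] +~~++~+++++~~+~++~~~+
[5] ~+~+~++~~~~+~+++~+~~+
[6] ++++++~+~~~+++~~+++~+
[7] ~~~~~~+++~~+~~+~+~~++
[8] +~~~~~+~~+~++~++++~+~
[9] ++~~~~++~+++~++~~~+++
[10] ~~+~~~+~++~~++~+~~+~~

0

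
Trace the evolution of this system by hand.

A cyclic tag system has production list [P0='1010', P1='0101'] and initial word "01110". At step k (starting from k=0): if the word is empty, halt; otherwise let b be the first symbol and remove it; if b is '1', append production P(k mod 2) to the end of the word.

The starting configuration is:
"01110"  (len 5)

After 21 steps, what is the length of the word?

gen 0: "01110"  (len 5)
gen 1: "1110"  (len 4)
gen 2: "1100101"  (len 7)
gen 3: "1001011010"  (len 10)
gen 4: "0010110100101"  (len 13)
gen 5: "010110100101"  (len 12)
gen 6: "10110100101"  (len 11)
gen 7: "01101001011010"  (len 14)
gen 8: "1101001011010"  (len 13)
gen 9: "1010010110101010"  (len 16)
gen 10: "0100101101010100101"  (len 19)
gen 11: "100101101010100101"  (len 18)
gen 12: "001011010101001010101"  (len 21)
gen 13: "01011010101001010101"  (len 20)
gen 14: "1011010101001010101"  (len 19)
gen 15: "0110101010010101011010"  (len 22)
gen 16: "110101010010101011010"  (len 21)
gen 17: "101010100101010110101010"  (len 24)
gen 18: "010101001010101101010100101"  (len 27)
gen 19: "10101001010101101010100101"  (len 26)
gen 20: "01010010101011010101001010101"  (len 29)
gen 21: "1010010101011010101001010101"  (len 28)

28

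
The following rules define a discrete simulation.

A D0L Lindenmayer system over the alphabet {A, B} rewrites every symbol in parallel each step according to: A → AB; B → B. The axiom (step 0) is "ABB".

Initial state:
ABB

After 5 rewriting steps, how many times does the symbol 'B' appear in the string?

7

k=0  ABB
k=1  ABBB
k=2  ABBBB
k=3  ABBBBB
k=4  ABBBBBB
k=5  ABBBBBBB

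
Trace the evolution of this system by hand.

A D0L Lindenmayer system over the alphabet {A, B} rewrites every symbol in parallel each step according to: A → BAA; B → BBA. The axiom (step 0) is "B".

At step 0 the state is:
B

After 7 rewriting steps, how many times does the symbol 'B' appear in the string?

gen 0: B
gen 1: BBA
gen 2: BBABBABAA
gen 3: BBABBABAABBABBABAABBABAABAA
gen 4: BBABBABAABBABBABAABBABAABAABBABBABAABBABBABAABBABAABAABBABBABAABBABAABAABBABAABAA
gen 5: BBABBABAABBABBABAABBABAABAABBABBABAABBABBABAABBABAABAABBAB…ABAABBABBABAABBABAABAABBABAABAABBABBABAABBABAABAABBABAABAA  (len 243)
gen 6: BBABBABAABBABBABAABBABAABAABBABBABAABBABBABAABBABAABAABBAB…ABAABBABBABAABBABAABAABBABAABAABBABBABAABBABAABAABBABAABAA  (len 729)
gen 7: BBABBABAABBABBABAABBABAABAABBABBABAABBABBABAABBABAABAABBAB…ABAABBABBABAABBABAABAABBABAABAABBABBABAABBABAABAABBABAABAA  (len 2187)

1094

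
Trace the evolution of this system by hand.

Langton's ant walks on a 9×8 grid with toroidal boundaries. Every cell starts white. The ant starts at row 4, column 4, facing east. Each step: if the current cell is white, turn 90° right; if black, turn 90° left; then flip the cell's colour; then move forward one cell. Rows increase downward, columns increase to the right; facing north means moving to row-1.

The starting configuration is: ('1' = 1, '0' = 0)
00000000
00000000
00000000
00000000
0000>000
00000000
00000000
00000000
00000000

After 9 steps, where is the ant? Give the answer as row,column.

3,4

0) 00000000
00000000
00000000
00000000
0000>000
00000000
00000000
00000000
00000000
1) 00000000
00000000
00000000
00000000
00001000
0000v000
00000000
00000000
00000000
2) 00000000
00000000
00000000
00000000
00001000
000<1000
00000000
00000000
00000000
3) 00000000
00000000
00000000
00000000
000^1000
00011000
00000000
00000000
00000000
4) 00000000
00000000
00000000
00000000
0001>000
00011000
00000000
00000000
00000000
5) 00000000
00000000
00000000
0000^000
00010000
00011000
00000000
00000000
00000000
6) 00000000
00000000
00000000
00001>00
00010000
00011000
00000000
00000000
00000000
7) 00000000
00000000
00000000
00001100
00010v00
00011000
00000000
00000000
00000000
8) 00000000
00000000
00000000
00001100
0001<100
00011000
00000000
00000000
00000000
9) 00000000
00000000
00000000
0000^100
00011100
00011000
00000000
00000000
00000000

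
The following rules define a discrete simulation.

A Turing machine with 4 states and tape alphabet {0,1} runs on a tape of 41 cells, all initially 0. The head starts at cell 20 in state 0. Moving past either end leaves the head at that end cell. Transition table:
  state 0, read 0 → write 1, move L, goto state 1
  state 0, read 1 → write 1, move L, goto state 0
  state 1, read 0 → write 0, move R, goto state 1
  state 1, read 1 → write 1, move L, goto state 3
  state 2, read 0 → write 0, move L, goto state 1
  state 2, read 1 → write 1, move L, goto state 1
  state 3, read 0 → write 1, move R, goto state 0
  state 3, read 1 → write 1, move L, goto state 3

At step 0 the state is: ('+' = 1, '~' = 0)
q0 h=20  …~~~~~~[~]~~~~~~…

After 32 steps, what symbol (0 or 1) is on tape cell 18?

k=0  q0 h=20  …~~~~~~[~]~~~~~~…
k=1  q1 h=19  …~~~~~~[~]+~~~~~…
k=2  q1 h=20  …~~~~~~[+]~~~~~~…
k=3  q3 h=19  …~~~~~~[~]+~~~~~…
k=4  q0 h=20  …~~~~~+[+]~~~~~~…
k=5  q0 h=19  …~~~~~~[+]+~~~~~…
k=6  q0 h=18  …~~~~~~[~]++~~~~…
k=7  q1 h=17  …~~~~~~[~]+++~~~…
k=8  q1 h=18  …~~~~~~[+]++~~~~…
k=9  q3 h=17  …~~~~~~[~]+++~~~…
k=10  q0 h=18  …~~~~~+[+]++~~~~…
k=11  q0 h=17  …~~~~~~[+]+++~~~…
k=12  q0 h=16  …~~~~~~[~]++++~~…
k=13  q1 h=15  …~~~~~~[~]+++++~…
k=14  q1 h=16  …~~~~~~[+]++++~~…
k=15  q3 h=15  …~~~~~~[~]+++++~…
k=16  q0 h=16  …~~~~~+[+]++++~~…
k=17  q0 h=15  …~~~~~~[+]+++++~…
k=18  q0 h=14  …~~~~~~[~]++++++…
k=19  q1 h=13  …~~~~~~[~]++++++…
k=20  q1 h=14  …~~~~~~[+]++++++…
k=21  q3 h=13  …~~~~~~[~]++++++…
k=22  q0 h=14  …~~~~~+[+]++++++…
k=23  q0 h=13  …~~~~~~[+]++++++…
k=24  q0 h=12  …~~~~~~[~]++++++…
k=25  q1 h=11  …~~~~~~[~]++++++…
k=26  q1 h=12  …~~~~~~[+]++++++…
k=27  q3 h=11  …~~~~~~[~]++++++…
k=28  q0 h=12  …~~~~~+[+]++++++…
k=29  q0 h=11  …~~~~~~[+]++++++…
k=30  q0 h=10  …~~~~~~[~]++++++…
k=31  q1 h= 9  …~~~~~~[~]++++++…
k=32  q1 h=10  …~~~~~~[+]++++++…

1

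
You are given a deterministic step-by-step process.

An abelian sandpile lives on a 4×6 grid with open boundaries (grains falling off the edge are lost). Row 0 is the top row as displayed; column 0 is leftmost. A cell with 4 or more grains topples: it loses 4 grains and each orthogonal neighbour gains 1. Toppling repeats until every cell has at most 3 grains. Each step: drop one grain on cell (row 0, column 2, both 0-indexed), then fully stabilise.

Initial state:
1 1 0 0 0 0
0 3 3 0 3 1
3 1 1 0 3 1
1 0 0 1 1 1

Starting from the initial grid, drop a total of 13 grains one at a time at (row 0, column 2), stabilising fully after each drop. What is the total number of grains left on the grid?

34

gen 0: 1 1 0 0 0 0
0 3 3 0 3 1
3 1 1 0 3 1
1 0 0 1 1 1
gen 1: 1 1 1 0 0 0
0 3 3 0 3 1
3 1 1 0 3 1
1 0 0 1 1 1
gen 2: 1 1 2 0 0 0
0 3 3 0 3 1
3 1 1 0 3 1
1 0 0 1 1 1
gen 3: 1 1 3 0 0 0
0 3 3 0 3 1
3 1 1 0 3 1
1 0 0 1 1 1
gen 4: 1 3 1 1 0 0
1 0 1 1 3 1
3 2 2 0 3 1
1 0 0 1 1 1
gen 5: 1 3 2 1 0 0
1 0 1 1 3 1
3 2 2 0 3 1
1 0 0 1 1 1
gen 6: 1 3 3 1 0 0
1 0 1 1 3 1
3 2 2 0 3 1
1 0 0 1 1 1
gen 7: 2 0 1 2 0 0
1 1 2 1 3 1
3 2 2 0 3 1
1 0 0 1 1 1
gen 8: 2 0 2 2 0 0
1 1 2 1 3 1
3 2 2 0 3 1
1 0 0 1 1 1
gen 9: 2 0 3 2 0 0
1 1 2 1 3 1
3 2 2 0 3 1
1 0 0 1 1 1
gen 10: 2 1 0 3 0 0
1 1 3 1 3 1
3 2 2 0 3 1
1 0 0 1 1 1
gen 11: 2 1 1 3 0 0
1 1 3 1 3 1
3 2 2 0 3 1
1 0 0 1 1 1
gen 12: 2 1 2 3 0 0
1 1 3 1 3 1
3 2 2 0 3 1
1 0 0 1 1 1
gen 13: 2 1 3 3 0 0
1 1 3 1 3 1
3 2 2 0 3 1
1 0 0 1 1 1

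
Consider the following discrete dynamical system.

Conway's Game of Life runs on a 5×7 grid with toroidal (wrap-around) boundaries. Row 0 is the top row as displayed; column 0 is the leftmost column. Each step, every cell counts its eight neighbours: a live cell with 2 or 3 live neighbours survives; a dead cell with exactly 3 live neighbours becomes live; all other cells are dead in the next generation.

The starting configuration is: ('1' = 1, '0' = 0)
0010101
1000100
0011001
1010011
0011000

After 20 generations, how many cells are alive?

[0] 0010101
1000100
0011001
1010011
0011000
[1] 0110110
1110101
0011100
1000111
1010100
[2] 0000100
1000001
0010000
1010001
1010000
[3] 1100001
0000000
0000000
1011001
1001001
[4] 0100001
1000000
0000000
1111001
0001010
[5] 1000001
1000000
0010001
1111101
0001110
[6] 1000111
1100000
0010011
1100001
0000000
[7] 1100011
0100100
0010010
1100011
0100000
[8] 0110011
0110100
0010110
1110011
0010000
[9] 1000010
1000101
0000100
1010111
0001000
[10] 1000110
1000101
0100100
0000111
1101000
[11] 0001110
1101101
0001100
0111111
1101000
[12] 0000010
1000001
0000000
0100011
1100000
[13] 0100000
0000001
0000010
0100001
1100010
[14] 0100001
0000000
1000011
0100011
0110001
[15] 0110000
0000010
1000010
0110000
0110001
[16] 1110000
0100001
0100001
0010001
0001000
[17] 1110000
0000001
0110011
1010000
1001000
[18] 1110001
0000011
0110011
1011000
1001001
[19] 0110000
0000000
0111110
0001110
0001000
[20] 0010000
0000100
0010010
0000010
0001000

6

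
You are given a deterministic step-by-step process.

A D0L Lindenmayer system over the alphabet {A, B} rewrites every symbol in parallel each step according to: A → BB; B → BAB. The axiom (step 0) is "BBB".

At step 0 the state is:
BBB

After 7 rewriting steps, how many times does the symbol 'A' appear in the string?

[0] BBB
[1] BABBABBAB
[2] BABBBBABBABBBBABBABBBBAB
[3] BABBBBABBABBABBABBBBABBABBBBABBABBABBABBBBABBABBBBABBABBABBABBBBAB
[4] BABBBBABBABBABBABBBBABBABBBBABBABBBBABBABBBBABBABBABBABBBB…BBBBABBABBABBABBBBABBABBBBABBABBBBABBABBBBABBABBABBABBBBAB  (len 180)
[5] BABBBBABBABBABBABBBBABBABBBBABBABBBBABBABBBBABBABBABBABBBB…BBBBABBABBABBABBBBABBABBBBABBABBBBABBABBBBABBABBABBABBBBAB  (len 492)
[6] BABBBBABBABBABBABBBBABBABBBBABBABBBBABBABBBBABBABBABBABBBB…BBBBABBABBABBABBBBABBABBBBABBABBBBABBABBBBABBABBABBABBBBAB  (len 1344)
[7] BABBBBABBABBABBABBBBABBABBBBABBABBBBABBABBBBABBABBABBABBBB…BBBBABBABBABBABBBBABBABBBBABBABBBBABBABBBBABBABBABBABBBBAB  (len 3672)

984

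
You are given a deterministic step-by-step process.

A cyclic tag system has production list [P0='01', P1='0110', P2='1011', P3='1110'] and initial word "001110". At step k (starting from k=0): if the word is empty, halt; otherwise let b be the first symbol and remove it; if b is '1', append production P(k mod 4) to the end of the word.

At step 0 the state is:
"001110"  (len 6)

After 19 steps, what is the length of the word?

[0] "001110"  (len 6)
[1] "01110"  (len 5)
[2] "1110"  (len 4)
[3] "1101011"  (len 7)
[4] "1010111110"  (len 10)
[5] "01011111001"  (len 11)
[6] "1011111001"  (len 10)
[7] "0111110011011"  (len 13)
[8] "111110011011"  (len 12)
[9] "1111001101101"  (len 13)
[10] "1110011011010110"  (len 16)
[11] "1100110110101101011"  (len 19)
[12] "1001101101011010111110"  (len 22)
[13] "00110110101101011111001"  (len 23)
[14] "0110110101101011111001"  (len 22)
[15] "110110101101011111001"  (len 21)
[16] "101101011010111110011110"  (len 24)
[17] "0110101101011111001111001"  (len 25)
[18] "110101101011111001111001"  (len 24)
[19] "101011010111110011110011011"  (len 27)

27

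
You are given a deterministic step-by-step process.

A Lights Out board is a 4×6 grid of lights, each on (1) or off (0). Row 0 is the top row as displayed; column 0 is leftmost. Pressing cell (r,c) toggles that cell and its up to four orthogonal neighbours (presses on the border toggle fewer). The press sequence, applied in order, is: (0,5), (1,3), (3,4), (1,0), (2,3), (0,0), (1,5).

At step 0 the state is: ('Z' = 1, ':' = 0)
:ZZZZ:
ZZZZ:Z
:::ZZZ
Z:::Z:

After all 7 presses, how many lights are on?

10

gen 0: :ZZZZ:
ZZZZ:Z
:::ZZZ
Z:::Z:
gen 1: :ZZZ:Z
ZZZZ::
:::ZZZ
Z:::Z:
gen 2: :ZZ::Z
ZZ::Z:
::::ZZ
Z:::Z:
gen 3: :ZZ::Z
ZZ::Z:
:::::Z
Z::Z:Z
gen 4: ZZZ::Z
::::Z:
Z::::Z
Z::Z:Z
gen 5: ZZZ::Z
:::ZZ:
Z:ZZZZ
Z::::Z
gen 6: ::Z::Z
Z::ZZ:
Z:ZZZZ
Z::::Z
gen 7: ::Z:::
Z::Z:Z
Z:ZZZ:
Z::::Z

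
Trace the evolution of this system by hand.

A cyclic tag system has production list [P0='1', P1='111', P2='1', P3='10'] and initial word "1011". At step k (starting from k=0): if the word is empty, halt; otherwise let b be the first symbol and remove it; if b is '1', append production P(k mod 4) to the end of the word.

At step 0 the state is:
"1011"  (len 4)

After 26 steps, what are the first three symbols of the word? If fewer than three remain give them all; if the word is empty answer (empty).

011

[0] "1011"  (len 4)
[1] "0111"  (len 4)
[2] "111"  (len 3)
[3] "111"  (len 3)
[4] "1110"  (len 4)
[5] "1101"  (len 4)
[6] "101111"  (len 6)
[7] "011111"  (len 6)
[8] "11111"  (len 5)
[9] "11111"  (len 5)
[10] "1111111"  (len 7)
[11] "1111111"  (len 7)
[12] "11111110"  (len 8)
[13] "11111101"  (len 8)
[14] "1111101111"  (len 10)
[15] "1111011111"  (len 10)
[16] "11101111110"  (len 11)
[17] "11011111101"  (len 11)
[18] "1011111101111"  (len 13)
[19] "0111111011111"  (len 13)
[20] "111111011111"  (len 12)
[21] "111110111111"  (len 12)
[22] "11110111111111"  (len 14)
[23] "11101111111111"  (len 14)
[24] "110111111111110"  (len 15)
[25] "101111111111101"  (len 15)
[26] "01111111111101111"  (len 17)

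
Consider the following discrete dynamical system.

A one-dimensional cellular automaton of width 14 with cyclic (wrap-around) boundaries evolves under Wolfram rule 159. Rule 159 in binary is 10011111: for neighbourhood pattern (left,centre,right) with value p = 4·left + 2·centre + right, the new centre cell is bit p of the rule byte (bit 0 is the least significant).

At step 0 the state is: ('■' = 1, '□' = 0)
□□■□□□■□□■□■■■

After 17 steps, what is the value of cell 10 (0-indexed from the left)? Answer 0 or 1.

1

step 0: □□■□□□■□□■□■■■
step 1: ■■■■■■■■■■□■■□
step 2: ■■■■■■■■■□□■□□
step 3: ■■■■■■■■□■■■■■
step 4: ■■■■■■■□□■■■■■
step 5: ■■■■■■□■■■■■■■
step 6: ■■■■■□□■■■■■■■
step 7: ■■■■□■■■■■■■■■
step 8: ■■■□□■■■■■■■■■
step 9: ■■□■■■■■■■■■■■
step 10: ■□□■■■■■■■■■■■
step 11: □■■■■■■■■■■■■■
step 12: □■■■■■■■■■■■■□
step 13: ■■■■■■■■■■■■□■
step 14: ■■■■■■■■■■■□□■
step 15: ■■■■■■■■■■□■■■
step 16: ■■■■■■■■■□□■■■
step 17: ■■■■■■■■□■■■■■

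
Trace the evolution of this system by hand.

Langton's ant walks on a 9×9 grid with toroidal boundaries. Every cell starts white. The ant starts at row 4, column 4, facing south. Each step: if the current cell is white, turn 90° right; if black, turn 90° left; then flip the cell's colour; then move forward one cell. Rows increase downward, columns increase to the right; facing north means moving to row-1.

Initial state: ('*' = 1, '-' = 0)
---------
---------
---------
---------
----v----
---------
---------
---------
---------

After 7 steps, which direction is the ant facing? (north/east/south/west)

step 0: ---------
---------
---------
---------
----v----
---------
---------
---------
---------
step 1: ---------
---------
---------
---------
---<*----
---------
---------
---------
---------
step 2: ---------
---------
---------
---^-----
---**----
---------
---------
---------
---------
step 3: ---------
---------
---------
---*>----
---**----
---------
---------
---------
---------
step 4: ---------
---------
---------
---**----
---*v----
---------
---------
---------
---------
step 5: ---------
---------
---------
---**----
---*->---
---------
---------
---------
---------
step 6: ---------
---------
---------
---**----
---*-*---
-----v---
---------
---------
---------
step 7: ---------
---------
---------
---**----
---*-*---
----<*---
---------
---------
---------

west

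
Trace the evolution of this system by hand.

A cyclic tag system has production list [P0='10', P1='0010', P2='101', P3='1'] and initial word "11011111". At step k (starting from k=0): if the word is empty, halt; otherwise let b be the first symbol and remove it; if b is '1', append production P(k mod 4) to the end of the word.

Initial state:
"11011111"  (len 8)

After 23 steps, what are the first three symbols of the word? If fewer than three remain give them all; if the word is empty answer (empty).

0) "11011111"  (len 8)
1) "101111110"  (len 9)
2) "011111100010"  (len 12)
3) "11111100010"  (len 11)
4) "11111000101"  (len 11)
5) "111100010110"  (len 12)
6) "111000101100010"  (len 15)
7) "11000101100010101"  (len 17)
8) "10001011000101011"  (len 17)
9) "000101100010101110"  (len 18)
10) "00101100010101110"  (len 17)
11) "0101100010101110"  (len 16)
12) "101100010101110"  (len 15)
13) "0110001010111010"  (len 16)
14) "110001010111010"  (len 15)
15) "10001010111010101"  (len 17)
16) "00010101110101011"  (len 17)
17) "0010101110101011"  (len 16)
18) "010101110101011"  (len 15)
19) "10101110101011"  (len 14)
20) "01011101010111"  (len 14)
21) "1011101010111"  (len 13)
22) "0111010101110010"  (len 16)
23) "111010101110010"  (len 15)

111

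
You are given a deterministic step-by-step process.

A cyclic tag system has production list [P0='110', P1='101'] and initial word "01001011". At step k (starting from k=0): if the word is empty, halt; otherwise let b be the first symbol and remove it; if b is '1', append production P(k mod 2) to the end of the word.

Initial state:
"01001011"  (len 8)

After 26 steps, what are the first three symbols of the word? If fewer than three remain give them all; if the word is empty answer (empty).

0) "01001011"  (len 8)
1) "1001011"  (len 7)
2) "001011101"  (len 9)
3) "01011101"  (len 8)
4) "1011101"  (len 7)
5) "011101110"  (len 9)
6) "11101110"  (len 8)
7) "1101110110"  (len 10)
8) "101110110101"  (len 12)
9) "01110110101110"  (len 14)
10) "1110110101110"  (len 13)
11) "110110101110110"  (len 15)
12) "10110101110110101"  (len 17)
13) "0110101110110101110"  (len 19)
14) "110101110110101110"  (len 18)
15) "10101110110101110110"  (len 20)
16) "0101110110101110110101"  (len 22)
17) "101110110101110110101"  (len 21)
18) "01110110101110110101101"  (len 23)
19) "1110110101110110101101"  (len 22)
20) "110110101110110101101101"  (len 24)
21) "10110101110110101101101110"  (len 26)
22) "0110101110110101101101110101"  (len 28)
23) "110101110110101101101110101"  (len 27)
24) "10101110110101101101110101101"  (len 29)
25) "0101110110101101101110101101110"  (len 31)
26) "101110110101101101110101101110"  (len 30)

101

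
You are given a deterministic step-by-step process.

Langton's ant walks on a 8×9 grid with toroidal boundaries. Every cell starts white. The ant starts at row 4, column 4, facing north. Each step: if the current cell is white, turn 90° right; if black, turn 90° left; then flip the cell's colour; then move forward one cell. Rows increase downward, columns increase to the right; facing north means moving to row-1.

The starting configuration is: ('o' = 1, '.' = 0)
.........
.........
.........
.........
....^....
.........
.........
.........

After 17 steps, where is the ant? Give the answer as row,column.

step 0: .........
.........
.........
.........
....^....
.........
.........
.........
step 1: .........
.........
.........
.........
....o>...
.........
.........
.........
step 2: .........
.........
.........
.........
....oo...
.....v...
.........
.........
step 3: .........
.........
.........
.........
....oo...
....<o...
.........
.........
step 4: .........
.........
.........
.........
....^o...
....oo...
.........
.........
step 5: .........
.........
.........
.........
...<.o...
....oo...
.........
.........
step 6: .........
.........
.........
...^.....
...o.o...
....oo...
.........
.........
step 7: .........
.........
.........
...o>....
...o.o...
....oo...
.........
.........
step 8: .........
.........
.........
...oo....
...ovo...
....oo...
.........
.........
step 9: .........
.........
.........
...oo....
...<oo...
....oo...
.........
.........
step 10: .........
.........
.........
...oo....
....oo...
...voo...
.........
.........
step 11: .........
.........
.........
...oo....
....oo...
..<ooo...
.........
.........
step 12: .........
.........
.........
...oo....
..^.oo...
..oooo...
.........
.........
step 13: .........
.........
.........
...oo....
..o>oo...
..oooo...
.........
.........
step 14: .........
.........
.........
...oo....
..oooo...
..ovoo...
.........
.........
step 15: .........
.........
.........
...oo....
..oooo...
..o.>o...
.........
.........
step 16: .........
.........
.........
...oo....
..oo^o...
..o..o...
.........
.........
step 17: .........
.........
.........
...oo....
..o<.o...
..o..o...
.........
.........

4,3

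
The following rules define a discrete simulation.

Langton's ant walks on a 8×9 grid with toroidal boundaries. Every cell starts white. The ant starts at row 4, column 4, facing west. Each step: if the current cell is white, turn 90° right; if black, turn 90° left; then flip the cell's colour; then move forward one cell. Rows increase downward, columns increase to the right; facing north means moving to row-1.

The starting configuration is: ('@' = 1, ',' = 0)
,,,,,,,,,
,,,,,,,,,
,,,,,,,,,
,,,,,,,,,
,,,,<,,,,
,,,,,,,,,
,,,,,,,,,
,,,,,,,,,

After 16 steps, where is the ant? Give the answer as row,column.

[0] ,,,,,,,,,
,,,,,,,,,
,,,,,,,,,
,,,,,,,,,
,,,,<,,,,
,,,,,,,,,
,,,,,,,,,
,,,,,,,,,
[1] ,,,,,,,,,
,,,,,,,,,
,,,,,,,,,
,,,,^,,,,
,,,,@,,,,
,,,,,,,,,
,,,,,,,,,
,,,,,,,,,
[2] ,,,,,,,,,
,,,,,,,,,
,,,,,,,,,
,,,,@>,,,
,,,,@,,,,
,,,,,,,,,
,,,,,,,,,
,,,,,,,,,
[3] ,,,,,,,,,
,,,,,,,,,
,,,,,,,,,
,,,,@@,,,
,,,,@v,,,
,,,,,,,,,
,,,,,,,,,
,,,,,,,,,
[4] ,,,,,,,,,
,,,,,,,,,
,,,,,,,,,
,,,,@@,,,
,,,,<@,,,
,,,,,,,,,
,,,,,,,,,
,,,,,,,,,
[5] ,,,,,,,,,
,,,,,,,,,
,,,,,,,,,
,,,,@@,,,
,,,,,@,,,
,,,,v,,,,
,,,,,,,,,
,,,,,,,,,
[6] ,,,,,,,,,
,,,,,,,,,
,,,,,,,,,
,,,,@@,,,
,,,,,@,,,
,,,<@,,,,
,,,,,,,,,
,,,,,,,,,
[7] ,,,,,,,,,
,,,,,,,,,
,,,,,,,,,
,,,,@@,,,
,,,^,@,,,
,,,@@,,,,
,,,,,,,,,
,,,,,,,,,
[8] ,,,,,,,,,
,,,,,,,,,
,,,,,,,,,
,,,,@@,,,
,,,@>@,,,
,,,@@,,,,
,,,,,,,,,
,,,,,,,,,
[9] ,,,,,,,,,
,,,,,,,,,
,,,,,,,,,
,,,,@@,,,
,,,@@@,,,
,,,@v,,,,
,,,,,,,,,
,,,,,,,,,
[10] ,,,,,,,,,
,,,,,,,,,
,,,,,,,,,
,,,,@@,,,
,,,@@@,,,
,,,@,>,,,
,,,,,,,,,
,,,,,,,,,
[11] ,,,,,,,,,
,,,,,,,,,
,,,,,,,,,
,,,,@@,,,
,,,@@@,,,
,,,@,@,,,
,,,,,v,,,
,,,,,,,,,
[12] ,,,,,,,,,
,,,,,,,,,
,,,,,,,,,
,,,,@@,,,
,,,@@@,,,
,,,@,@,,,
,,,,<@,,,
,,,,,,,,,
[13] ,,,,,,,,,
,,,,,,,,,
,,,,,,,,,
,,,,@@,,,
,,,@@@,,,
,,,@^@,,,
,,,,@@,,,
,,,,,,,,,
[14] ,,,,,,,,,
,,,,,,,,,
,,,,,,,,,
,,,,@@,,,
,,,@@@,,,
,,,@@>,,,
,,,,@@,,,
,,,,,,,,,
[15] ,,,,,,,,,
,,,,,,,,,
,,,,,,,,,
,,,,@@,,,
,,,@@^,,,
,,,@@,,,,
,,,,@@,,,
,,,,,,,,,
[16] ,,,,,,,,,
,,,,,,,,,
,,,,,,,,,
,,,,@@,,,
,,,@<,,,,
,,,@@,,,,
,,,,@@,,,
,,,,,,,,,

4,4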